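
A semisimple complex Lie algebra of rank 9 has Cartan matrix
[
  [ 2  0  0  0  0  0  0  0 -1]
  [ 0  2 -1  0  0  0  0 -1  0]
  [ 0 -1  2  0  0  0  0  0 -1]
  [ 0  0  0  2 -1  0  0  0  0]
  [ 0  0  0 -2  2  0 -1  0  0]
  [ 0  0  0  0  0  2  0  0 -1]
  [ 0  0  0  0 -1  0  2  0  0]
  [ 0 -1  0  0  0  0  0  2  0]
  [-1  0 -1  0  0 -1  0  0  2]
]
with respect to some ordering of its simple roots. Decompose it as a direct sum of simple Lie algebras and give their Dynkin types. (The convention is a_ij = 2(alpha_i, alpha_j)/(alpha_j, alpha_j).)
The diagram associated to this matrix has two connected components: the simple roots {alpha_4, alpha_5, alpha_7} form a chain of 3 nodes with a double edge at one end; the terminal node there is the unique short simple root (B_3), and {alpha_1, alpha_2, alpha_3, alpha_6, alpha_8, alpha_9} form a chain of 4 nodes with a fork of two nodes at one end (D_6). A semisimple Lie algebra decomposes uniquely as the direct sum of simple ideals, one per connected component of its Dynkin diagram, so g ≅ B_3 ⊕ D_6 (dimension 21 + 66 = 87).

B3 + D6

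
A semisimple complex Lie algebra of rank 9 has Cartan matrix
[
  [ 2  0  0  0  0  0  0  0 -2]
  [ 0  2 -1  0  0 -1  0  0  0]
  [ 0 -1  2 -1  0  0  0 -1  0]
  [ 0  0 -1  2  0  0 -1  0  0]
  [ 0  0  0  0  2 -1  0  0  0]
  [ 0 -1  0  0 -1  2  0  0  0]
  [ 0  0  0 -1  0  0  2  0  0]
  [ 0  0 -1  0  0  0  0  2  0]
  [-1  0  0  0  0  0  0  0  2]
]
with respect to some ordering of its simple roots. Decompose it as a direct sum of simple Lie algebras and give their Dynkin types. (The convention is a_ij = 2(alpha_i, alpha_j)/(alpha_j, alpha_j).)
The diagram associated to this matrix has two connected components: the simple roots {alpha_1, alpha_9} form a chain of 2 nodes with a double edge at one end; the terminal node there is the unique short simple root (B_2), and {alpha_2, alpha_3, alpha_4, alpha_5, alpha_6, alpha_7, alpha_8} form a chain of 6 nodes with one extra node attached to the third node from one end (E_7). A semisimple Lie algebra decomposes uniquely as the direct sum of simple ideals, one per connected component of its Dynkin diagram, so g ≅ B_2 ⊕ E_7 (dimension 10 + 133 = 143).

B_2 (so(5)) + E_7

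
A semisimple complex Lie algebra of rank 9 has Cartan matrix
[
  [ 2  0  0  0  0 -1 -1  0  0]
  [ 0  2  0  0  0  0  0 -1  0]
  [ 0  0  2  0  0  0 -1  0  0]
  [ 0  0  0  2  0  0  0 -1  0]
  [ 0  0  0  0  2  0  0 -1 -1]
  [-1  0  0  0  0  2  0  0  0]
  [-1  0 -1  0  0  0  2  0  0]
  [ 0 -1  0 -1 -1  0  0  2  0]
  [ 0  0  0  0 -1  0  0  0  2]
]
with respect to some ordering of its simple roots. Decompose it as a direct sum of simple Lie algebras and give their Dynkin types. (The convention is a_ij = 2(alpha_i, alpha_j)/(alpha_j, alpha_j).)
The diagram associated to this matrix has two connected components: the simple roots {alpha_1, alpha_3, alpha_6, alpha_7} form a chain of 4 nodes with single edges (A_4), and {alpha_2, alpha_4, alpha_5, alpha_8, alpha_9} form a chain of 3 nodes with a fork of two nodes at one end (D_5). A semisimple Lie algebra decomposes uniquely as the direct sum of simple ideals, one per connected component of its Dynkin diagram, so g ≅ A_4 ⊕ D_5 (dimension 24 + 45 = 69).

type A_4 ⊕ type D_5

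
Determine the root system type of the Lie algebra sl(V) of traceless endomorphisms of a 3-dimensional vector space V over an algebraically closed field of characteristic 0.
A_2

This is sl(3), which has dimension 3^2 - 1 = 8 and rank 3 - 1 = 2 (a Cartan subalgebra is the diagonal traceless matrices). In the classification of classical Lie algebras, the special linear algebra sl(n+1) has type A_n; here n = 2, so the Dynkin diagram is a chain of 2 nodes with single edges (A_2). Hence the type is A_2.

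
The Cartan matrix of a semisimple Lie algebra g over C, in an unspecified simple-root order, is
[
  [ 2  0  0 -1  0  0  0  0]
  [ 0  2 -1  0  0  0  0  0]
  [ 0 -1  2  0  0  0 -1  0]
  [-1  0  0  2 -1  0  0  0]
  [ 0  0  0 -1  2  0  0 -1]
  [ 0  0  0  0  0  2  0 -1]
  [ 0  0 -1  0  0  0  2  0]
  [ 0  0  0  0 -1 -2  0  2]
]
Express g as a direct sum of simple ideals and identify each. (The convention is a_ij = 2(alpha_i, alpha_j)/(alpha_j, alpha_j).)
The diagram associated to this matrix has two connected components: the simple roots {alpha_2, alpha_3, alpha_7} form a chain of 3 nodes with single edges (A_3), and {alpha_1, alpha_4, alpha_5, alpha_6, alpha_8} form a chain of 5 nodes with a double edge at one end; the terminal node there is the unique short simple root (B_5). A semisimple Lie algebra decomposes uniquely as the direct sum of simple ideals, one per connected component of its Dynkin diagram, so g ≅ A_3 ⊕ B_5 (dimension 15 + 55 = 70).

A3 ⊕ B5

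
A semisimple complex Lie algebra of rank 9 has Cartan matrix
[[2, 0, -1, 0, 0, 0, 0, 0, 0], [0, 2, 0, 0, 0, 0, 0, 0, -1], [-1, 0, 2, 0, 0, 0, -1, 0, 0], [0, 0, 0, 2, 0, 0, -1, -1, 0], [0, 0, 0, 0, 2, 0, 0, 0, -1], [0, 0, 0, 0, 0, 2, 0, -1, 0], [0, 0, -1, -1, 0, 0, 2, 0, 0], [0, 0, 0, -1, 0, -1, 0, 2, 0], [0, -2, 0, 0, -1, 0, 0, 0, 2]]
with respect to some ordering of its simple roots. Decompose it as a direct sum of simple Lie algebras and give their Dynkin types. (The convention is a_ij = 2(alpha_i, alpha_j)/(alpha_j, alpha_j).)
The diagram associated to this matrix has two connected components: the simple roots {alpha_1, alpha_3, alpha_4, alpha_6, alpha_7, alpha_8} form a chain of 6 nodes with single edges (A_6), and {alpha_2, alpha_5, alpha_9} form a chain of 3 nodes with a double edge at one end; the terminal node there is the unique short simple root (B_3). A semisimple Lie algebra decomposes uniquely as the direct sum of simple ideals, one per connected component of its Dynkin diagram, so g ≅ A_6 ⊕ B_3 (dimension 48 + 21 = 69).

A_6 + B_3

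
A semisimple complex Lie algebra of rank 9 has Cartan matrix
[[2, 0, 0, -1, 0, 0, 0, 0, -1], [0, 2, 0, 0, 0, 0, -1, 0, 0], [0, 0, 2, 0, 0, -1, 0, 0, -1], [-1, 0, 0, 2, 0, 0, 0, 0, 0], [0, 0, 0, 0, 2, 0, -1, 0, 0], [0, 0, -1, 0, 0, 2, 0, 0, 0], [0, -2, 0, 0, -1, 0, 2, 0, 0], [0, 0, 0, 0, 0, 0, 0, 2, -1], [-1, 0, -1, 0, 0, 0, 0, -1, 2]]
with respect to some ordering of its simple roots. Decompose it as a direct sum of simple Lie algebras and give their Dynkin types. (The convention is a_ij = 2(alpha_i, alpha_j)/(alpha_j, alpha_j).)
B_3 ⊕ E_6

The diagram associated to this matrix has two connected components: the simple roots {alpha_2, alpha_5, alpha_7} form a chain of 3 nodes with a double edge at one end; the terminal node there is the unique short simple root (B_3), and {alpha_1, alpha_3, alpha_4, alpha_6, alpha_8, alpha_9} form a chain of 5 nodes with one extra node attached to the third node from one end (E_6). A semisimple Lie algebra decomposes uniquely as the direct sum of simple ideals, one per connected component of its Dynkin diagram, so g ≅ B_3 ⊕ E_6 (dimension 21 + 78 = 99).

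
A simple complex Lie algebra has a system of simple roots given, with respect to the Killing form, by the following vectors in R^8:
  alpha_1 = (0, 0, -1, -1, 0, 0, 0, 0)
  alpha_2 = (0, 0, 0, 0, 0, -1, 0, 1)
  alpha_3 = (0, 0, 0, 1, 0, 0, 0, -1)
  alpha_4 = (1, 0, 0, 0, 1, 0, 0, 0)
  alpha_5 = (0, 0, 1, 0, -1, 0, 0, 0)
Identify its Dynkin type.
A_5 (sl(6))

Compute the Cartan integers a_ij = 2(alpha_i, alpha_j)/(alpha_j, alpha_j); the resulting 5x5 Cartan matrix is
[[2, 0, -1, 0, -1], [0, 2, -1, 0, 0], [-1, -1, 2, 0, 0], [0, 0, 0, 2, -1], [-1, 0, 0, -1, 2]].
All simple roots have the same length, so the diagram is simply laced. The associated Dynkin diagram is a chain of 5 nodes with single edges (A_5), so the type is A_5 (the algebra sl(6)).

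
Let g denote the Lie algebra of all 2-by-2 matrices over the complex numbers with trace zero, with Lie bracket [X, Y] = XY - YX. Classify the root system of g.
This is sl(2), which has dimension 2^2 - 1 = 3 and rank 2 - 1 = 1 (a Cartan subalgebra is the diagonal traceless matrices). In the classification of classical Lie algebras, the special linear algebra sl(n+1) has type A_n; here n = 1, so the Dynkin diagram is a chain of 1 nodes with single edges (A_1). Hence the type is A_1.

A_1 (sl(2))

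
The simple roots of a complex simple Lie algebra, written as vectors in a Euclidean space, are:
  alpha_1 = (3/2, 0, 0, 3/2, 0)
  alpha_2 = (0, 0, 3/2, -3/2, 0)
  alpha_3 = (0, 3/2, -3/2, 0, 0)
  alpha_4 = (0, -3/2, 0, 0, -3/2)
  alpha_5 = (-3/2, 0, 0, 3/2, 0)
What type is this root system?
Compute the Cartan integers a_ij = 2(alpha_i, alpha_j)/(alpha_j, alpha_j); the resulting 5x5 Cartan matrix is
[[2, -1, 0, 0, 0], [-1, 2, -1, 0, -1], [0, -1, 2, -1, 0], [0, 0, -1, 2, 0], [0, -1, 0, 0, 2]].
All simple roots have the same length, so the diagram is simply laced. The associated Dynkin diagram is a chain of 3 nodes with a fork of two nodes at one end (D_5), so the type is D_5 (the algebra so(10)).

D_5 (so(10))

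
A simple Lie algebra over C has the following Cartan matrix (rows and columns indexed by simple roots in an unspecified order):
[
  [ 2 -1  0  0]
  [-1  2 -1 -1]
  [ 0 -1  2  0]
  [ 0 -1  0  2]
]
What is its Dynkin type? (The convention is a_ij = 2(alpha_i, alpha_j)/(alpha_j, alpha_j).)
D_4 (so(8))

The matrix has rank 4 with 2's on the diagonal. Reading the off-diagonal entries as Dynkin edges (a single edge where a_ij = a_ji = -1; a double or triple edge where a_ij * a_ji = 2 or 3), the diagram is a chain of 2 nodes with a fork of two nodes at one end (D_4). One simple-root ordering that puts it in standard form is (alpha_3, alpha_2, alpha_1, alpha_4). So the algebra is type D_4, i.e. so(8).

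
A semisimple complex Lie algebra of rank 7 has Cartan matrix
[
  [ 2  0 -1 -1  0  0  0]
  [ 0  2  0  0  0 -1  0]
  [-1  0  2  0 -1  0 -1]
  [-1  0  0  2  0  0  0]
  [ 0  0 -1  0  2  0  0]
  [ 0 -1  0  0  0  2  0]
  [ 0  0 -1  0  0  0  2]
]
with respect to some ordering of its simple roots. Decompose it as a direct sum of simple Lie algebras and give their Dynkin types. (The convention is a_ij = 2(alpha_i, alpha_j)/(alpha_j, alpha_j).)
A_2 ⊕ D_5

The diagram associated to this matrix has two connected components: the simple roots {alpha_2, alpha_6} form a chain of 2 nodes with single edges (A_2), and {alpha_1, alpha_3, alpha_4, alpha_5, alpha_7} form a chain of 3 nodes with a fork of two nodes at one end (D_5). A semisimple Lie algebra decomposes uniquely as the direct sum of simple ideals, one per connected component of its Dynkin diagram, so g ≅ A_2 ⊕ D_5 (dimension 8 + 45 = 53).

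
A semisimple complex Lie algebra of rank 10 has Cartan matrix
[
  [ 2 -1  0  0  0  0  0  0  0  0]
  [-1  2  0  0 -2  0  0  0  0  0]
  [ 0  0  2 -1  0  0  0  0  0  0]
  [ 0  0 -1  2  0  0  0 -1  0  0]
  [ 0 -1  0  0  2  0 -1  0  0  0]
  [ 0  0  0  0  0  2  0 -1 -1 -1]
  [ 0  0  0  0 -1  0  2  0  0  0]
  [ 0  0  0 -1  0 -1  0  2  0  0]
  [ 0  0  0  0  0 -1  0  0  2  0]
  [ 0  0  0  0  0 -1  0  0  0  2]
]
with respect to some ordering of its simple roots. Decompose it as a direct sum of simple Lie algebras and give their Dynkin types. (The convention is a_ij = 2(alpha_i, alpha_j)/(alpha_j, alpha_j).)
The diagram associated to this matrix has two connected components: the simple roots {alpha_3, alpha_4, alpha_6, alpha_8, alpha_9, alpha_10} form a chain of 4 nodes with a fork of two nodes at one end (D_6), and {alpha_1, alpha_2, alpha_5, alpha_7} form a chain of 4 nodes with a double edge between the middle two (F_4). A semisimple Lie algebra decomposes uniquely as the direct sum of simple ideals, one per connected component of its Dynkin diagram, so g ≅ D_6 ⊕ F_4 (dimension 66 + 52 = 118).

D_6 (so(12)) + F_4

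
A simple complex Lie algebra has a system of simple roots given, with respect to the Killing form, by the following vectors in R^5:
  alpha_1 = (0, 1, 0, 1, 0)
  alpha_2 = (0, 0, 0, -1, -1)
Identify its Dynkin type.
A_2

Compute the Cartan integers a_ij = 2(alpha_i, alpha_j)/(alpha_j, alpha_j); the resulting 2x2 Cartan matrix is
[[2, -1], [-1, 2]].
All simple roots have the same length, so the diagram is simply laced. The associated Dynkin diagram is a chain of 2 nodes with single edges (A_2), so the type is A_2 (the algebra sl(3)).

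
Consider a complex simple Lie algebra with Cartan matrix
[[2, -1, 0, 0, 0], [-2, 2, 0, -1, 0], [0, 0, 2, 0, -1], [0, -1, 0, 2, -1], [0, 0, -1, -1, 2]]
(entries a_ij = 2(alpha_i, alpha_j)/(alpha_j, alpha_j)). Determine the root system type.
The matrix has rank 5 with 2's on the diagonal. Reading the off-diagonal entries as Dynkin edges (a single edge where a_ij = a_ji = -1; a double or triple edge where a_ij * a_ji = 2 or 3), the diagram is a chain of 5 nodes with a double edge at one end; the terminal node there is the unique short simple root (B_5). One simple-root ordering that puts it in standard form is (alpha_3, alpha_5, alpha_4, alpha_2, alpha_1). So the algebra is type B_5, i.e. so(11).

B5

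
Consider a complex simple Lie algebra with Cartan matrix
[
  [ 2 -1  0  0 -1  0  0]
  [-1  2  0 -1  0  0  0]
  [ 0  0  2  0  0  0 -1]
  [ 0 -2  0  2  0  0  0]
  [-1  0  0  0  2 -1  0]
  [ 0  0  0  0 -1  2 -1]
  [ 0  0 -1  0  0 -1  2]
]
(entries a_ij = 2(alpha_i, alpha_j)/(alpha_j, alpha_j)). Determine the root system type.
The matrix has rank 7 with 2's on the diagonal. Reading the off-diagonal entries as Dynkin edges (a single edge where a_ij = a_ji = -1; a double or triple edge where a_ij * a_ji = 2 or 3), the diagram is a chain of 7 nodes with a double edge at one end; the terminal node there is the unique long simple root (C_7). One simple-root ordering that puts it in standard form is (alpha_3, alpha_7, alpha_6, alpha_5, alpha_1, alpha_2, alpha_4). So the algebra is type C_7, i.e. sp(14).

type C_7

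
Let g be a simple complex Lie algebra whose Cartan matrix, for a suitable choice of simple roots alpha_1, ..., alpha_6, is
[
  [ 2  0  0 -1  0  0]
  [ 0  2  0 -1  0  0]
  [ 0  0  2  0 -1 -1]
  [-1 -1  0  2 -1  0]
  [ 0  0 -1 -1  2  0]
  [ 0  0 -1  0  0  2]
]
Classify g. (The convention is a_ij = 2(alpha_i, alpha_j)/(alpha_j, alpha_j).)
The matrix has rank 6 with 2's on the diagonal. Reading the off-diagonal entries as Dynkin edges (a single edge where a_ij = a_ji = -1; a double or triple edge where a_ij * a_ji = 2 or 3), the diagram is a chain of 4 nodes with a fork of two nodes at one end (D_6). One simple-root ordering that puts it in standard form is (alpha_6, alpha_3, alpha_5, alpha_4, alpha_2, alpha_1). So the algebra is type D_6, i.e. so(12).

D_6 (so(12))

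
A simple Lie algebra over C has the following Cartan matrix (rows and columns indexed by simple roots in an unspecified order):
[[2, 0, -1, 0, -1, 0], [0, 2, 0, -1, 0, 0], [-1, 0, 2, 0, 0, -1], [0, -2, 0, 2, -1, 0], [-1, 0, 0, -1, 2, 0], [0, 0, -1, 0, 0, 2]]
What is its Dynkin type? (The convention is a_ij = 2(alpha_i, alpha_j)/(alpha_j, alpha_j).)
The matrix has rank 6 with 2's on the diagonal. Reading the off-diagonal entries as Dynkin edges (a single edge where a_ij = a_ji = -1; a double or triple edge where a_ij * a_ji = 2 or 3), the diagram is a chain of 6 nodes with a double edge at one end; the terminal node there is the unique short simple root (B_6). One simple-root ordering that puts it in standard form is (alpha_6, alpha_3, alpha_1, alpha_5, alpha_4, alpha_2). So the algebra is type B_6, i.e. so(13).

type B_6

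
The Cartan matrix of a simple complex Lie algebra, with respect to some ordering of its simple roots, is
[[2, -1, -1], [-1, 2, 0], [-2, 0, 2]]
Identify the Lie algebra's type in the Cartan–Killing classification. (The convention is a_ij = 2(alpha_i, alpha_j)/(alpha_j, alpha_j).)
The matrix has rank 3 with 2's on the diagonal. Reading the off-diagonal entries as Dynkin edges (a single edge where a_ij = a_ji = -1; a double or triple edge where a_ij * a_ji = 2 or 3), the diagram is a chain of 3 nodes with a double edge at one end; the terminal node there is the unique long simple root (C_3). One simple-root ordering that puts it in standard form is (alpha_2, alpha_1, alpha_3). So the algebra is type C_3, i.e. sp(6).

C_3 (sp(6))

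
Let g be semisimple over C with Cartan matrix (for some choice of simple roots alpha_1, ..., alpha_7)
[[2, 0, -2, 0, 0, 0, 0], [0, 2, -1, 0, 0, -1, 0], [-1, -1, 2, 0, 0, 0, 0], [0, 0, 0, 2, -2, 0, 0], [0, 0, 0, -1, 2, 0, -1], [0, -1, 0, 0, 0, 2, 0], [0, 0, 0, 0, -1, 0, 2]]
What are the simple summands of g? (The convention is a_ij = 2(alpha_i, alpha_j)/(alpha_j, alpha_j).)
The diagram associated to this matrix has two connected components: the simple roots {alpha_4, alpha_5, alpha_7} form a chain of 3 nodes with a double edge at one end; the terminal node there is the unique long simple root (C_3), and {alpha_1, alpha_2, alpha_3, alpha_6} form a chain of 4 nodes with a double edge at one end; the terminal node there is the unique long simple root (C_4). A semisimple Lie algebra decomposes uniquely as the direct sum of simple ideals, one per connected component of its Dynkin diagram, so g ≅ C_3 ⊕ C_4 (dimension 21 + 36 = 57).

C_3 (sp(6)) + C_4 (sp(8))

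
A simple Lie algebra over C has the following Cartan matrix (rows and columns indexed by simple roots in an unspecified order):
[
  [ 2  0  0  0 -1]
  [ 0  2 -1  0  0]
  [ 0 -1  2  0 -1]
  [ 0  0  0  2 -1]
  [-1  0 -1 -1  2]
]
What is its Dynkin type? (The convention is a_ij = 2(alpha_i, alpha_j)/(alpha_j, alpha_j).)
D_5

The matrix has rank 5 with 2's on the diagonal. Reading the off-diagonal entries as Dynkin edges (a single edge where a_ij = a_ji = -1; a double or triple edge where a_ij * a_ji = 2 or 3), the diagram is a chain of 3 nodes with a fork of two nodes at one end (D_5). One simple-root ordering that puts it in standard form is (alpha_2, alpha_3, alpha_5, alpha_4, alpha_1). So the algebra is type D_5, i.e. so(10).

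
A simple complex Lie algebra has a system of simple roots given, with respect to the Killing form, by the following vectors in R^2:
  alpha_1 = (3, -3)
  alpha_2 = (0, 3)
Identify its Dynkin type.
B_2 (so(5))

Compute the Cartan integers a_ij = 2(alpha_i, alpha_j)/(alpha_j, alpha_j); the resulting 2x2 Cartan matrix is
[[2, -2], [-1, 2]].
The roots have two lengths (squared-length ratio 2:1); the short ones are alpha_{2}. The associated Dynkin diagram is a chain of 2 nodes with a double edge at one end; the terminal node there is the unique short simple root (B_2), so the type is B_2 (the algebra so(5)).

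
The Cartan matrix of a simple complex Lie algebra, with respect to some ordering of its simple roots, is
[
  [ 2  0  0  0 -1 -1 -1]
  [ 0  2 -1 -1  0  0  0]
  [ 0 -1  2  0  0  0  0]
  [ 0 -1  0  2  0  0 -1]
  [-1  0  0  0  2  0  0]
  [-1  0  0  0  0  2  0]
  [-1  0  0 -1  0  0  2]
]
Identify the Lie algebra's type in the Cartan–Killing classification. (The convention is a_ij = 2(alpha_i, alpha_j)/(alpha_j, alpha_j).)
D_7 (so(14))

The matrix has rank 7 with 2's on the diagonal. Reading the off-diagonal entries as Dynkin edges (a single edge where a_ij = a_ji = -1; a double or triple edge where a_ij * a_ji = 2 or 3), the diagram is a chain of 5 nodes with a fork of two nodes at one end (D_7). One simple-root ordering that puts it in standard form is (alpha_3, alpha_2, alpha_4, alpha_7, alpha_1, alpha_6, alpha_5). So the algebra is type D_7, i.e. so(14).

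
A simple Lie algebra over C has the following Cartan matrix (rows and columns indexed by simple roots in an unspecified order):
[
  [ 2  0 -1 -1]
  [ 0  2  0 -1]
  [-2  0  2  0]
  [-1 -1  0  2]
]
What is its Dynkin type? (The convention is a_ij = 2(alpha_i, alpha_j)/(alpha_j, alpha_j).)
The matrix has rank 4 with 2's on the diagonal. Reading the off-diagonal entries as Dynkin edges (a single edge where a_ij = a_ji = -1; a double or triple edge where a_ij * a_ji = 2 or 3), the diagram is a chain of 4 nodes with a double edge at one end; the terminal node there is the unique long simple root (C_4). One simple-root ordering that puts it in standard form is (alpha_2, alpha_4, alpha_1, alpha_3). So the algebra is type C_4, i.e. sp(8).

type C_4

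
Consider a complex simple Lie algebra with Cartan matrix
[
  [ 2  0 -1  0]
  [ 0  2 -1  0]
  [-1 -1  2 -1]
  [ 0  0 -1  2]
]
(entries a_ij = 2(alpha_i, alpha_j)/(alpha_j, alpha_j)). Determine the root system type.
D_4 (so(8))

The matrix has rank 4 with 2's on the diagonal. Reading the off-diagonal entries as Dynkin edges (a single edge where a_ij = a_ji = -1; a double or triple edge where a_ij * a_ji = 2 or 3), the diagram is a chain of 2 nodes with a fork of two nodes at one end (D_4). One simple-root ordering that puts it in standard form is (alpha_1, alpha_3, alpha_4, alpha_2). So the algebra is type D_4, i.e. so(8).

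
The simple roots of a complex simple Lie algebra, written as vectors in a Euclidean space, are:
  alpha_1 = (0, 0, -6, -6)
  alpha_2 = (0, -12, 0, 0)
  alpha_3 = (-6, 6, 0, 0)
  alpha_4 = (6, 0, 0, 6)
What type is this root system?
C4

Compute the Cartan integers a_ij = 2(alpha_i, alpha_j)/(alpha_j, alpha_j); the resulting 4x4 Cartan matrix is
[[2, 0, 0, -1], [0, 2, -2, 0], [0, -1, 2, -1], [-1, 0, -1, 2]].
The roots have two lengths (squared-length ratio 2:1); the short ones are alpha_{1,3,4}. The associated Dynkin diagram is a chain of 4 nodes with a double edge at one end; the terminal node there is the unique long simple root (C_4), so the type is C_4 (the algebra sp(8)).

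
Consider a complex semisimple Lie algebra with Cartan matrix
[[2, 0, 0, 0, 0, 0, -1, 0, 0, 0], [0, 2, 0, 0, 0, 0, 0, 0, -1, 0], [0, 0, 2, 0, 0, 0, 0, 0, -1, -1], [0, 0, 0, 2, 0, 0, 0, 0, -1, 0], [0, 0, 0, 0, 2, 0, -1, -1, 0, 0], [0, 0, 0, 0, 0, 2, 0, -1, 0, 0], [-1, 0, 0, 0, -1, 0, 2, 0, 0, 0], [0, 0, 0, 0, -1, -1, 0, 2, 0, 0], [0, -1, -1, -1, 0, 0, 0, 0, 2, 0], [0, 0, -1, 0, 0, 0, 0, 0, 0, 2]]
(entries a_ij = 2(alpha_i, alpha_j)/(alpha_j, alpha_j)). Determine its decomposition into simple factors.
The diagram associated to this matrix has two connected components: the simple roots {alpha_1, alpha_5, alpha_6, alpha_7, alpha_8} form a chain of 5 nodes with single edges (A_5), and {alpha_2, alpha_3, alpha_4, alpha_9, alpha_10} form a chain of 3 nodes with a fork of two nodes at one end (D_5). A semisimple Lie algebra decomposes uniquely as the direct sum of simple ideals, one per connected component of its Dynkin diagram, so g ≅ A_5 ⊕ D_5 (dimension 35 + 45 = 80).

type A_5 ⊕ type D_5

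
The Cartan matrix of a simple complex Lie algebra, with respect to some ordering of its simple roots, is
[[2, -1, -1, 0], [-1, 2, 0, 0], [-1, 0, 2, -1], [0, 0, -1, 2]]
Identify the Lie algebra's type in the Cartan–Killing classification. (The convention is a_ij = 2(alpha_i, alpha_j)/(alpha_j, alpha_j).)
The matrix has rank 4 with 2's on the diagonal. Reading the off-diagonal entries as Dynkin edges (a single edge where a_ij = a_ji = -1; a double or triple edge where a_ij * a_ji = 2 or 3), the diagram is a chain of 4 nodes with single edges (A_4). One simple-root ordering that puts it in standard form is (alpha_2, alpha_1, alpha_3, alpha_4). So the algebra is type A_4, i.e. sl(5).

A4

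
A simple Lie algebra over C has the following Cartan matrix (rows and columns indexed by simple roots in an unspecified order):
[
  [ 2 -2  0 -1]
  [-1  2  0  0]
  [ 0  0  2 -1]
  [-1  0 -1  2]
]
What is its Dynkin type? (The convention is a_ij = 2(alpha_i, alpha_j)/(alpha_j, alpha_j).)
B_4

The matrix has rank 4 with 2's on the diagonal. Reading the off-diagonal entries as Dynkin edges (a single edge where a_ij = a_ji = -1; a double or triple edge where a_ij * a_ji = 2 or 3), the diagram is a chain of 4 nodes with a double edge at one end; the terminal node there is the unique short simple root (B_4). One simple-root ordering that puts it in standard form is (alpha_3, alpha_4, alpha_1, alpha_2). So the algebra is type B_4, i.e. so(9).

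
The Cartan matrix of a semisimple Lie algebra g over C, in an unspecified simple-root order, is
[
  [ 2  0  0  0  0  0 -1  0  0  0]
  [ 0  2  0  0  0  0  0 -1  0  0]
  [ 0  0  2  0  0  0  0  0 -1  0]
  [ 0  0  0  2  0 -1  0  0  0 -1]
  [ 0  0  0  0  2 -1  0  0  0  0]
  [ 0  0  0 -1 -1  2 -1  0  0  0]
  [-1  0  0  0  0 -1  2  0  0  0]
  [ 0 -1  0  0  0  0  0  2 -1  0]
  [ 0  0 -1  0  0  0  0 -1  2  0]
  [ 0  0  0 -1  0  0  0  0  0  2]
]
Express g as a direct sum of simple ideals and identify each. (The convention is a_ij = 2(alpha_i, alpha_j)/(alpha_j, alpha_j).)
A_4 (sl(5)) ⊕ E_6

The diagram associated to this matrix has two connected components: the simple roots {alpha_2, alpha_3, alpha_8, alpha_9} form a chain of 4 nodes with single edges (A_4), and {alpha_1, alpha_4, alpha_5, alpha_6, alpha_7, alpha_10} form a chain of 5 nodes with one extra node attached to the third node from one end (E_6). A semisimple Lie algebra decomposes uniquely as the direct sum of simple ideals, one per connected component of its Dynkin diagram, so g ≅ A_4 ⊕ E_6 (dimension 24 + 78 = 102).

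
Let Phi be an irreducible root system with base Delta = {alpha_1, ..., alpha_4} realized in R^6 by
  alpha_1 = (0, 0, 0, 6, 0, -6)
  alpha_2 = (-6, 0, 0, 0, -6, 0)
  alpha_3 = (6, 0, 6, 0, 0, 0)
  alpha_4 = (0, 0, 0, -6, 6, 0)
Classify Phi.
A4

Compute the Cartan integers a_ij = 2(alpha_i, alpha_j)/(alpha_j, alpha_j); the resulting 4x4 Cartan matrix is
[[2, 0, 0, -1], [0, 2, -1, -1], [0, -1, 2, 0], [-1, -1, 0, 2]].
All simple roots have the same length, so the diagram is simply laced. The associated Dynkin diagram is a chain of 4 nodes with single edges (A_4), so the type is A_4 (the algebra sl(5)).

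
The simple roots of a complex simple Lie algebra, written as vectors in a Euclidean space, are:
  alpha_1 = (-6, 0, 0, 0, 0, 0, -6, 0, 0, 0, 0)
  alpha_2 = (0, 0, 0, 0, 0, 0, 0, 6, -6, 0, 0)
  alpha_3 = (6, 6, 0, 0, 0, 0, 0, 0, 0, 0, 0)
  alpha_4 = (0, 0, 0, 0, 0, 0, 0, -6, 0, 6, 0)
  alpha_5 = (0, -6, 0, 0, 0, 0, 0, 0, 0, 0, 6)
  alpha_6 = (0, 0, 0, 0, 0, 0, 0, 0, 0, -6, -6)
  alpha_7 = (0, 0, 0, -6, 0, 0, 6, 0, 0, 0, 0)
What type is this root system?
Compute the Cartan integers a_ij = 2(alpha_i, alpha_j)/(alpha_j, alpha_j); the resulting 7x7 Cartan matrix is
[[2, 0, -1, 0, 0, 0, -1], [0, 2, 0, -1, 0, 0, 0], [-1, 0, 2, 0, -1, 0, 0], [0, -1, 0, 2, 0, -1, 0], [0, 0, -1, 0, 2, -1, 0], [0, 0, 0, -1, -1, 2, 0], [-1, 0, 0, 0, 0, 0, 2]].
All simple roots have the same length, so the diagram is simply laced. The associated Dynkin diagram is a chain of 7 nodes with single edges (A_7), so the type is A_7 (the algebra sl(8)).

A_7 (sl(8))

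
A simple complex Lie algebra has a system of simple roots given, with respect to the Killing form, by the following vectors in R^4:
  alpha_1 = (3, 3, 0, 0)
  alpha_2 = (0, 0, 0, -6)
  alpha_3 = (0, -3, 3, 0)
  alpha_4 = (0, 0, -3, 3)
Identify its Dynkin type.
C4

Compute the Cartan integers a_ij = 2(alpha_i, alpha_j)/(alpha_j, alpha_j); the resulting 4x4 Cartan matrix is
[[2, 0, -1, 0], [0, 2, 0, -2], [-1, 0, 2, -1], [0, -1, -1, 2]].
The roots have two lengths (squared-length ratio 2:1); the short ones are alpha_{1,3,4}. The associated Dynkin diagram is a chain of 4 nodes with a double edge at one end; the terminal node there is the unique long simple root (C_4), so the type is C_4 (the algebra sp(8)).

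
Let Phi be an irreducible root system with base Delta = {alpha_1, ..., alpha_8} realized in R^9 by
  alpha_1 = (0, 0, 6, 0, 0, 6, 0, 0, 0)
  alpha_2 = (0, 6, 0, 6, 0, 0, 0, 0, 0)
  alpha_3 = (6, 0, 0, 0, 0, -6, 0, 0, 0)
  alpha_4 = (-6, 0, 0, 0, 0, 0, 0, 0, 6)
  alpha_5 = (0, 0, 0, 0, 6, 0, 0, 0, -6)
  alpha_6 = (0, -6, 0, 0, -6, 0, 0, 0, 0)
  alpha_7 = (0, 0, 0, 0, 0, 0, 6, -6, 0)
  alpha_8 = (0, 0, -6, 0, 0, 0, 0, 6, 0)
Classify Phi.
A_8

Compute the Cartan integers a_ij = 2(alpha_i, alpha_j)/(alpha_j, alpha_j); the resulting 8x8 Cartan matrix is
[[2, 0, -1, 0, 0, 0, 0, -1], [0, 2, 0, 0, 0, -1, 0, 0], [-1, 0, 2, -1, 0, 0, 0, 0], [0, 0, -1, 2, -1, 0, 0, 0], [0, 0, 0, -1, 2, -1, 0, 0], [0, -1, 0, 0, -1, 2, 0, 0], [0, 0, 0, 0, 0, 0, 2, -1], [-1, 0, 0, 0, 0, 0, -1, 2]].
All simple roots have the same length, so the diagram is simply laced. The associated Dynkin diagram is a chain of 8 nodes with single edges (A_8), so the type is A_8 (the algebra sl(9)).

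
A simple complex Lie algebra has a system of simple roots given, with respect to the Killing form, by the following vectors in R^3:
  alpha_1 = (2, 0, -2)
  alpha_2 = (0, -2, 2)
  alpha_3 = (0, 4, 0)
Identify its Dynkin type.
C_3 (sp(6))

Compute the Cartan integers a_ij = 2(alpha_i, alpha_j)/(alpha_j, alpha_j); the resulting 3x3 Cartan matrix is
[[2, -1, 0], [-1, 2, -1], [0, -2, 2]].
The roots have two lengths (squared-length ratio 2:1); the short ones are alpha_{1,2}. The associated Dynkin diagram is a chain of 3 nodes with a double edge at one end; the terminal node there is the unique long simple root (C_3), so the type is C_3 (the algebra sp(6)).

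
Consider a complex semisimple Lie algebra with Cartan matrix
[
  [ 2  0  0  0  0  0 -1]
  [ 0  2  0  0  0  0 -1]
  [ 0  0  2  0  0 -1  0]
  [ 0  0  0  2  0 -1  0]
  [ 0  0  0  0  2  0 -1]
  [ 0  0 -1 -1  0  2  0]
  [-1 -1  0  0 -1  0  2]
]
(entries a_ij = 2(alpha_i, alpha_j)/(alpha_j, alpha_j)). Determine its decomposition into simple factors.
The diagram associated to this matrix has two connected components: the simple roots {alpha_3, alpha_4, alpha_6} form a chain of 3 nodes with single edges (A_3), and {alpha_1, alpha_2, alpha_5, alpha_7} form a chain of 2 nodes with a fork of two nodes at one end (D_4). A semisimple Lie algebra decomposes uniquely as the direct sum of simple ideals, one per connected component of its Dynkin diagram, so g ≅ A_3 ⊕ D_4 (dimension 15 + 28 = 43).

A_3 ⊕ D_4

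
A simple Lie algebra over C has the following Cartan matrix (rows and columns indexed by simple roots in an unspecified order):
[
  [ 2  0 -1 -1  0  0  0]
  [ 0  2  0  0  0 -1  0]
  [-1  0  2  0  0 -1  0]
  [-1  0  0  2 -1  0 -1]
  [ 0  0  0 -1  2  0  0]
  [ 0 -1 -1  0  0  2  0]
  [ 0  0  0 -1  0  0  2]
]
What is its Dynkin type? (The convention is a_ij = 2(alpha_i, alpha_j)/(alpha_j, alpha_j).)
The matrix has rank 7 with 2's on the diagonal. Reading the off-diagonal entries as Dynkin edges (a single edge where a_ij = a_ji = -1; a double or triple edge where a_ij * a_ji = 2 or 3), the diagram is a chain of 5 nodes with a fork of two nodes at one end (D_7). One simple-root ordering that puts it in standard form is (alpha_2, alpha_6, alpha_3, alpha_1, alpha_4, alpha_5, alpha_7). So the algebra is type D_7, i.e. so(14).

D_7 (so(14))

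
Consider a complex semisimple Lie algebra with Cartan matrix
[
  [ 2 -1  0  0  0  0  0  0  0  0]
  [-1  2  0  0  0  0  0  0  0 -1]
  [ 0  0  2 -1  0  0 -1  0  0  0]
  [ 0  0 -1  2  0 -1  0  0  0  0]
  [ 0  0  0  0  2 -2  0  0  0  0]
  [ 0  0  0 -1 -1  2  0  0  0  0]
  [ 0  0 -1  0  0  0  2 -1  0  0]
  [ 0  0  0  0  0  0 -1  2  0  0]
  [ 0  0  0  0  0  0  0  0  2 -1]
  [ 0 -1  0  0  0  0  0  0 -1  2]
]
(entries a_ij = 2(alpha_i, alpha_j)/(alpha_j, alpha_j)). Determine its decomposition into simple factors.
The diagram associated to this matrix has two connected components: the simple roots {alpha_1, alpha_2, alpha_9, alpha_10} form a chain of 4 nodes with single edges (A_4), and {alpha_3, alpha_4, alpha_5, alpha_6, alpha_7, alpha_8} form a chain of 6 nodes with a double edge at one end; the terminal node there is the unique long simple root (C_6). A semisimple Lie algebra decomposes uniquely as the direct sum of simple ideals, one per connected component of its Dynkin diagram, so g ≅ A_4 ⊕ C_6 (dimension 24 + 78 = 102).

A_4 ⊕ C_6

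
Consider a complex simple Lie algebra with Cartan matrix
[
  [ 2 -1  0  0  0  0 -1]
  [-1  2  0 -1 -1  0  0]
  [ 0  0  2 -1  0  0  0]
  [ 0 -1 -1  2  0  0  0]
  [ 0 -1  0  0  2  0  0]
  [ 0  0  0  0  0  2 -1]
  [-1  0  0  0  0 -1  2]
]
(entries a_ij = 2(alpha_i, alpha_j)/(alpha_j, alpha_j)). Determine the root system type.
E_7

The matrix has rank 7 with 2's on the diagonal. Reading the off-diagonal entries as Dynkin edges (a single edge where a_ij = a_ji = -1; a double or triple edge where a_ij * a_ji = 2 or 3), the diagram is a chain of 6 nodes with one extra node attached to the third node from one end (E_7). One simple-root ordering that puts it in standard form is (alpha_3, alpha_5, alpha_4, alpha_2, alpha_1, alpha_7, alpha_6). So the algebra is type E_7.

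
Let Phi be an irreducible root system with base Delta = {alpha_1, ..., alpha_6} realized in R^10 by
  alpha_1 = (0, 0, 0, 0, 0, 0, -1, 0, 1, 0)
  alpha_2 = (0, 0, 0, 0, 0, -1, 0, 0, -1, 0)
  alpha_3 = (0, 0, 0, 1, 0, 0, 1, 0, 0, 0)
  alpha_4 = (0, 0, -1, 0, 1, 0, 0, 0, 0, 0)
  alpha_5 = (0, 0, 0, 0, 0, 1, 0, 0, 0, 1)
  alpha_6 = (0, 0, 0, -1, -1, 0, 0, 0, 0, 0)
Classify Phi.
A_6 (sl(7))

Compute the Cartan integers a_ij = 2(alpha_i, alpha_j)/(alpha_j, alpha_j); the resulting 6x6 Cartan matrix is
[[2, -1, -1, 0, 0, 0], [-1, 2, 0, 0, -1, 0], [-1, 0, 2, 0, 0, -1], [0, 0, 0, 2, 0, -1], [0, -1, 0, 0, 2, 0], [0, 0, -1, -1, 0, 2]].
All simple roots have the same length, so the diagram is simply laced. The associated Dynkin diagram is a chain of 6 nodes with single edges (A_6), so the type is A_6 (the algebra sl(7)).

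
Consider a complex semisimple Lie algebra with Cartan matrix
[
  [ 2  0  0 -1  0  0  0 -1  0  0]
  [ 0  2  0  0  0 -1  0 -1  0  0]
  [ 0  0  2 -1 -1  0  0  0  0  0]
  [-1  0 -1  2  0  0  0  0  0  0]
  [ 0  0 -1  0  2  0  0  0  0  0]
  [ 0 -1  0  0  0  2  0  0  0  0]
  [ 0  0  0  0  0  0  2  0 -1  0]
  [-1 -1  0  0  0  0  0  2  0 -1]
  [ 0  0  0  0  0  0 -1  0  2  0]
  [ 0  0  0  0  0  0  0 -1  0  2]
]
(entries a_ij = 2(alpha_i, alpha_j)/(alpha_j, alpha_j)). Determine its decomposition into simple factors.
The diagram associated to this matrix has two connected components: the simple roots {alpha_7, alpha_9} form a chain of 2 nodes with single edges (A_2), and {alpha_1, alpha_2, alpha_3, alpha_4, alpha_5, alpha_6, alpha_8, alpha_10} form a chain of 7 nodes with one extra node attached to the third node from one end (E_8). A semisimple Lie algebra decomposes uniquely as the direct sum of simple ideals, one per connected component of its Dynkin diagram, so g ≅ A_2 ⊕ E_8 (dimension 8 + 248 = 256).

type A_2 ⊕ type E_8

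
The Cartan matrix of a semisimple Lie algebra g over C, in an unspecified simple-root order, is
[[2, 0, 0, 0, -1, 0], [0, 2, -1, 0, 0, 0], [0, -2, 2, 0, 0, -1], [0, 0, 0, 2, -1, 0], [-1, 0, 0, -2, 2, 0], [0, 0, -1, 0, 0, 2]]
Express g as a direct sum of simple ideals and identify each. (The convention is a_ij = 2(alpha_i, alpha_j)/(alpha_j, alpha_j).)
type B_3 ⊕ type B_3

The diagram associated to this matrix has two connected components: the simple roots {alpha_1, alpha_4, alpha_5} form a chain of 3 nodes with a double edge at one end; the terminal node there is the unique short simple root (B_3), and {alpha_2, alpha_3, alpha_6} form a chain of 3 nodes with a double edge at one end; the terminal node there is the unique short simple root (B_3). A semisimple Lie algebra decomposes uniquely as the direct sum of simple ideals, one per connected component of its Dynkin diagram, so g ≅ B_3 ⊕ B_3 (dimension 21 + 21 = 42).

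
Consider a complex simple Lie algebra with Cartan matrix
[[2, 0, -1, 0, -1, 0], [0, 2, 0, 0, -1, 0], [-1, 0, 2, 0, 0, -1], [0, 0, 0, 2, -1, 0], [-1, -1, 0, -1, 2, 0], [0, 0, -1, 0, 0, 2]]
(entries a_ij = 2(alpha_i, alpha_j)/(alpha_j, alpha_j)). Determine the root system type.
The matrix has rank 6 with 2's on the diagonal. Reading the off-diagonal entries as Dynkin edges (a single edge where a_ij = a_ji = -1; a double or triple edge where a_ij * a_ji = 2 or 3), the diagram is a chain of 4 nodes with a fork of two nodes at one end (D_6). One simple-root ordering that puts it in standard form is (alpha_6, alpha_3, alpha_1, alpha_5, alpha_2, alpha_4). So the algebra is type D_6, i.e. so(12).

type D_6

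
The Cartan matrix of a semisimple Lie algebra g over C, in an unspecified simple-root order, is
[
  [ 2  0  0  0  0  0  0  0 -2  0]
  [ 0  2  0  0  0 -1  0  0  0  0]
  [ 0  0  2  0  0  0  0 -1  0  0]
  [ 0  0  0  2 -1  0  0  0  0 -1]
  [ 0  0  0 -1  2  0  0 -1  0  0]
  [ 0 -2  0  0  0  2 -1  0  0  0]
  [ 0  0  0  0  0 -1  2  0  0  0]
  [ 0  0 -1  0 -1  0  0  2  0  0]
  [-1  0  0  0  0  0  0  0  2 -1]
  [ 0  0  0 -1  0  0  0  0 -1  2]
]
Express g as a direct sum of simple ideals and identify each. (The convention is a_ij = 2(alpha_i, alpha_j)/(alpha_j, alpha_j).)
The diagram associated to this matrix has two connected components: the simple roots {alpha_2, alpha_6, alpha_7} form a chain of 3 nodes with a double edge at one end; the terminal node there is the unique short simple root (B_3), and {alpha_1, alpha_3, alpha_4, alpha_5, alpha_8, alpha_9, alpha_10} form a chain of 7 nodes with a double edge at one end; the terminal node there is the unique long simple root (C_7). A semisimple Lie algebra decomposes uniquely as the direct sum of simple ideals, one per connected component of its Dynkin diagram, so g ≅ B_3 ⊕ C_7 (dimension 21 + 105 = 126).

B_3 + C_7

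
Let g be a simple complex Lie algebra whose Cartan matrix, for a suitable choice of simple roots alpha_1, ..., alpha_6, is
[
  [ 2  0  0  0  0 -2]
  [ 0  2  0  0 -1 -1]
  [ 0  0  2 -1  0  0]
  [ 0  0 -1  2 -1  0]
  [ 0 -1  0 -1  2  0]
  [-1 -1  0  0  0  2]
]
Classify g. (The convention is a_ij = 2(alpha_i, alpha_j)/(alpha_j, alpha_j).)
The matrix has rank 6 with 2's on the diagonal. Reading the off-diagonal entries as Dynkin edges (a single edge where a_ij = a_ji = -1; a double or triple edge where a_ij * a_ji = 2 or 3), the diagram is a chain of 6 nodes with a double edge at one end; the terminal node there is the unique long simple root (C_6). One simple-root ordering that puts it in standard form is (alpha_3, alpha_4, alpha_5, alpha_2, alpha_6, alpha_1). So the algebra is type C_6, i.e. sp(12).

C_6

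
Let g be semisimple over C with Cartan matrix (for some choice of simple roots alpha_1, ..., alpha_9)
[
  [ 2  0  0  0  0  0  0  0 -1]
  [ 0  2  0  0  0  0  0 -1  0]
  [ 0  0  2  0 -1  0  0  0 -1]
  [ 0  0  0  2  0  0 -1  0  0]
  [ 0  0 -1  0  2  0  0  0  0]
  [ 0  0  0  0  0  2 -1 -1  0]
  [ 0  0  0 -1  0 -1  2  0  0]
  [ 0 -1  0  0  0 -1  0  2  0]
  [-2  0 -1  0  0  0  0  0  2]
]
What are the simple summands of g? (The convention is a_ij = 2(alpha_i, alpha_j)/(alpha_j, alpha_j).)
A_5 ⊕ B_4

The diagram associated to this matrix has two connected components: the simple roots {alpha_2, alpha_4, alpha_6, alpha_7, alpha_8} form a chain of 5 nodes with single edges (A_5), and {alpha_1, alpha_3, alpha_5, alpha_9} form a chain of 4 nodes with a double edge at one end; the terminal node there is the unique short simple root (B_4). A semisimple Lie algebra decomposes uniquely as the direct sum of simple ideals, one per connected component of its Dynkin diagram, so g ≅ A_5 ⊕ B_4 (dimension 35 + 36 = 71).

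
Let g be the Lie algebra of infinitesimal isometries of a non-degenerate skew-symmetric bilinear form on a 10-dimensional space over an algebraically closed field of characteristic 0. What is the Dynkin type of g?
This is sp(10), which has dimension 10(10+1)/2 = 55 and rank 10/2 = 5. In the classification of classical Lie algebras, the symplectic algebra sp(2n) has type C_n; here n = 5, so the Dynkin diagram is a chain of 5 nodes with a double edge at one end; the terminal node there is the unique long simple root (C_5). Hence the type is C_5.

type C_5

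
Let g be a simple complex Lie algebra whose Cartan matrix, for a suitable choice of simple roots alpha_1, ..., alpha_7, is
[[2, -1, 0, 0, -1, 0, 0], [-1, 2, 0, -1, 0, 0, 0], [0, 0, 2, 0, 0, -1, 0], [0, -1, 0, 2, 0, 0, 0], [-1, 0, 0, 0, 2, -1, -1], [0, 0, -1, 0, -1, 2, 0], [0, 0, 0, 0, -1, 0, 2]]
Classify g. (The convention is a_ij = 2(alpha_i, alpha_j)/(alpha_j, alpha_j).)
E_7

The matrix has rank 7 with 2's on the diagonal. Reading the off-diagonal entries as Dynkin edges (a single edge where a_ij = a_ji = -1; a double or triple edge where a_ij * a_ji = 2 or 3), the diagram is a chain of 6 nodes with one extra node attached to the third node from one end (E_7). One simple-root ordering that puts it in standard form is (alpha_3, alpha_7, alpha_6, alpha_5, alpha_1, alpha_2, alpha_4). So the algebra is type E_7.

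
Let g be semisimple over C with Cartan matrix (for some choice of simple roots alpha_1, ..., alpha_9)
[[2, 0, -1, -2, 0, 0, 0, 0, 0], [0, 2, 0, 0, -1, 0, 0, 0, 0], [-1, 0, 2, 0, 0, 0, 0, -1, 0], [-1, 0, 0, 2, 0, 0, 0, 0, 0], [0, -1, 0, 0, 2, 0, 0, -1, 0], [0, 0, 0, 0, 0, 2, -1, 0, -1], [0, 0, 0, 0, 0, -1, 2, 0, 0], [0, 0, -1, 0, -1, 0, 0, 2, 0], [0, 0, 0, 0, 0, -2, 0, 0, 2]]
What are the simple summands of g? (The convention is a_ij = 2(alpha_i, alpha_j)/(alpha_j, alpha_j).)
The diagram associated to this matrix has two connected components: the simple roots {alpha_1, alpha_2, alpha_3, alpha_4, alpha_5, alpha_8} form a chain of 6 nodes with a double edge at one end; the terminal node there is the unique short simple root (B_6), and {alpha_6, alpha_7, alpha_9} form a chain of 3 nodes with a double edge at one end; the terminal node there is the unique long simple root (C_3). A semisimple Lie algebra decomposes uniquely as the direct sum of simple ideals, one per connected component of its Dynkin diagram, so g ≅ B_6 ⊕ C_3 (dimension 78 + 21 = 99).

B_6 (so(13)) ⊕ C_3 (sp(6))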